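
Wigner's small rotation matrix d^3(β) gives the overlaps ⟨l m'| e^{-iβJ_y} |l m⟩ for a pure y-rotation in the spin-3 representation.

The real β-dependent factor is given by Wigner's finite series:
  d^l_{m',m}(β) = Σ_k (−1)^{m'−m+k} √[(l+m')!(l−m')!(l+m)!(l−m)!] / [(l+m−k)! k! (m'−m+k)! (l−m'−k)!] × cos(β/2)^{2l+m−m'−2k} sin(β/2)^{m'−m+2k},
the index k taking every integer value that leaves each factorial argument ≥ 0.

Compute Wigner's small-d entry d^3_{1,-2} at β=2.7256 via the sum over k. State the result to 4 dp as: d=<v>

d^3_{1,-2}(β=2.7256) via Wigner's sum:
With c≡cos(β/2)=0.206500 and s≡sin(β/2)=0.978447, N=[24·2·1·120]^{1/2}=75.894664
k: max(0,(-2)−(1))=0 … min(3+(-2),3−(1))=1
  k=0: (−1)^3·75.8947/(12)·0.2065^3·0.9784^3 = -0.052168
  k=1: (−1)^4·75.8947/(24)·0.2065^1·0.9784^5 = +0.585606
d^3_{1,-2}(2.7256) = -0.052168 +0.585606 = +0.533438

d=0.5334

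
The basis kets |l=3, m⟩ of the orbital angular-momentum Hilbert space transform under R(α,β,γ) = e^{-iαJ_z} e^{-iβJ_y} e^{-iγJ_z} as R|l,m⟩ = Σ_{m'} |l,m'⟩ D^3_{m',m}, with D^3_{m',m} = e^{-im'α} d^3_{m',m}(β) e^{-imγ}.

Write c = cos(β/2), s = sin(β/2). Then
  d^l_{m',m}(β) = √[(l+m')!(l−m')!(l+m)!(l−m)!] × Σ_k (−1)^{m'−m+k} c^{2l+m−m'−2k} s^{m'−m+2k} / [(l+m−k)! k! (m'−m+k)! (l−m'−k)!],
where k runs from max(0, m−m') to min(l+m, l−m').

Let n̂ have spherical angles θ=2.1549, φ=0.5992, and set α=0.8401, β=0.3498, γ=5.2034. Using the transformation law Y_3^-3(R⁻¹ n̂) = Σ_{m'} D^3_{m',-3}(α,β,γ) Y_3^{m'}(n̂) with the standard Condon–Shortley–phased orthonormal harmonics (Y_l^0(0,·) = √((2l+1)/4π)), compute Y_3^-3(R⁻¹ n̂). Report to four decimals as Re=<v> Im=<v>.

Need the full column D^3_{m',-3} for m'=−3..3 at α=0.8401, β=0.3498, γ=5.2034.
cos(β/2)=0.984744, sin(β/2)=0.174010
d^3_{-3,-3}: single k=0 term ⇒ +0.911885;  D = +0.686127-0.600635i
d^3_{-2,-3}: single k=0 term ⇒ -0.394699;  D = -0.004594+0.394672i
d^3_{-1,-3}: single k=0 term ⇒ +0.110277;  D = -0.081262-0.074549i
d^3_{0,-3}: single k=0 term ⇒ -0.022501;  D = +0.022394-0.002196i
d^3_{1,-3}: single k=0 term ⇒ +0.003443;  D = -0.002037+0.002776i
d^3_{2,-3}: single k=0 term ⇒ -0.000385;  D = -0.000079-0.000377i
d^3_{3,-3}: single k=0 term ⇒ +0.000028;  D = +0.000024+0.000014i
Y_3^{m'}(θ=2.1549,φ=0.5992) and Σ D·Y over m':
  (+0.6861-0.6006i)·(-0.0545-0.2360i)  (-0.0046+0.3947i)·(-0.1427+0.3653i)  (-0.0813-0.0745i)·(+0.1159-0.0791i)  (+0.0224-0.0022i)·(+0.3045+0.0000i)  (-0.0020+0.0028i)·(-0.1159-0.0791i)  (-0.0001-0.0004i)·(-0.1427-0.3653i)  (+0.0000+0.0000i)·(+0.0545-0.2360i)
Y_3^-3(R⁻¹ n̂) = -0.330810-0.190174i

Re=-0.3308 Im=-0.1902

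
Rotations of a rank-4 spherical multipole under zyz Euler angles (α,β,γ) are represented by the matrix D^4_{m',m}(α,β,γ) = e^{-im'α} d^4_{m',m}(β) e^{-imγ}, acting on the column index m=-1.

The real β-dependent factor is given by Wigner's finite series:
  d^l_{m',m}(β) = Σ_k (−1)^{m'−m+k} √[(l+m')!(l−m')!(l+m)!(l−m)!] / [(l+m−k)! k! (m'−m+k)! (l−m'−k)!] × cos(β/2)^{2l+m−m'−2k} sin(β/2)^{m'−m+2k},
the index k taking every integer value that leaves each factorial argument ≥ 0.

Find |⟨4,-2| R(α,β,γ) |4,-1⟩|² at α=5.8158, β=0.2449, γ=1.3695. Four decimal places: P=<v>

D^4_{-2,-1}(5.8158,0.2449,1.3695) = e^{-i·-2·5.8158}·d^4_{-2,-1}(0.2449)·e^{-i·-1·1.3695}. Compute d first:
c=cos(0.2449/2)=0.992512, s=sin(0.2449/2)=0.122144; N=√[2·720·6·120]=1018.233765
Admissible k: 1..3 (factorial args all ≥0)
  k=1: (−1)^0·1018.2338/(240)·0.9925^7·0.1221^1 = +0.491655
  k=2: (−1)^1·1018.2338/(48)·0.9925^5·0.1221^3 = -0.037231
  k=3: (−1)^2·1018.2338/(72)·0.9925^3·0.1221^5 = +0.000376
d^4_{-2,-1}(0.2449) = +0.491655 -0.037231 +0.000376 = +0.454800
|D^4_{-2,-1}|² = |d^4_{-2,-1}(β)|² = (+0.454800)² = 0.206843 (the z-rotation phases have unit modulus)

P=0.2068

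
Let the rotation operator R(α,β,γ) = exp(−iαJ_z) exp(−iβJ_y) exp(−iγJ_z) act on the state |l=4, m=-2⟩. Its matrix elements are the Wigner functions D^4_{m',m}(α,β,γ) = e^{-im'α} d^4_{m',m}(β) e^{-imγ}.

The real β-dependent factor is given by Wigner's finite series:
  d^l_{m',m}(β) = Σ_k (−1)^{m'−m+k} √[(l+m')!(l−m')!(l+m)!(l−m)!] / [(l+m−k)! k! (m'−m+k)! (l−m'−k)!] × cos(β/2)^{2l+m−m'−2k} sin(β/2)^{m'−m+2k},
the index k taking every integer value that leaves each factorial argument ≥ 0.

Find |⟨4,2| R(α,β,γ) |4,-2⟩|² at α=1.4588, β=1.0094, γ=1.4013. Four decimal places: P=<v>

Split into d^4_{2,-2}(β=1.0094) × two z-phases.
c=cos(1.0094/2)=0.875320, s=sin(1.0094/2)=0.483545; N=√[720·2·2·720]=1440.000000
k∈{0,1,2} keeps every argument non-negative
  k=0: (−1)^4·1440.0000/(96)·0.8753^4·0.4835^4 = +0.481399
  k=1: (−1)^5·1440.0000/(120)·0.8753^2·0.4835^6 = -0.117526
  k=2: (−1)^6·1440.0000/(1440)·0.8753^0·0.4835^8 = +0.002989
d^4_{2,-2}(1.0094) = +0.481399 -0.117526 +0.002989 = +0.366861
|D^4_{2,-2}|² = |d^4_{2,-2}(β)|² = (+0.366861)² = 0.134587 (the z-rotation phases have unit modulus)

P=0.1346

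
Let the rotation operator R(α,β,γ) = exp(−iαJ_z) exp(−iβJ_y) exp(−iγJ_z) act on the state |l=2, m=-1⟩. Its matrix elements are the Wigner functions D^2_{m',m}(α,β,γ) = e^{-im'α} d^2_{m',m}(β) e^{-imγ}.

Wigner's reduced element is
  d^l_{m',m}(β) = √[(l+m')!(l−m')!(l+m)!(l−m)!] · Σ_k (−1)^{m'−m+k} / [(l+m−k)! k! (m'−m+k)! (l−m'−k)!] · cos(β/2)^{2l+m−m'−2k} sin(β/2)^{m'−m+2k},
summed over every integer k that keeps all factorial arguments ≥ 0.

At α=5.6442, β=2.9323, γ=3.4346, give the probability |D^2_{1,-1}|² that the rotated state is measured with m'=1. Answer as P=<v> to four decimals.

Split into d^2_{1,-1}(β=2.9323) × two z-phases.
c=cos(2.9323/2)=0.104455, s=sin(2.9323/2)=0.994530; N=√[6·1·1·6]=6.000000
k∈{0,1} keeps every argument non-negative
  k=0: (−1)^2·6.0000/(2)·0.1045^2·0.9945^2 = +0.032376
  k=1: (−1)^3·6.0000/(6)·0.1045^0·0.9945^4 = -0.978297
d^2_{1,-1}(2.9323) = +0.032376 -0.978297 = -0.945922
|D^2_{1,-1}|² = |d^2_{1,-1}(β)|² = (-0.945922)² = 0.894767 (the z-rotation phases have unit modulus)

P=0.8948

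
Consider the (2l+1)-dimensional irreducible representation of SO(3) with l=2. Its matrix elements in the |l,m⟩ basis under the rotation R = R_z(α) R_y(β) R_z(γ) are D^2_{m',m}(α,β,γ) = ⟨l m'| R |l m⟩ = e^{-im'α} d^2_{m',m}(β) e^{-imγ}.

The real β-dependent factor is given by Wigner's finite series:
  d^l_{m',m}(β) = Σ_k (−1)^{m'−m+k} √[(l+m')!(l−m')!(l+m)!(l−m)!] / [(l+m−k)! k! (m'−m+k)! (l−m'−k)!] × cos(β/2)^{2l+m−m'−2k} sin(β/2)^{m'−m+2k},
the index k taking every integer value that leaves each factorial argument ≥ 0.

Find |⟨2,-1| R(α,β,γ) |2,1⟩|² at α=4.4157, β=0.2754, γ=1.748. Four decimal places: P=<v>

First d^2_{-1,1}(β=0.2754), then the phase factors e^{-i(-1)α} and e^{-i(1)γ}:
c=cos(0.2754/2)=0.990534, s=sin(0.2754/2)=0.137265; N=√[1·6·6·1]=6.000000
Admissible k: 2..3 (factorial args all ≥0)
  k=2: (−1)^0·6.0000/(2)·0.9905^2·0.1373^2 = +0.055460
  k=3: (−1)^1·6.0000/(6)·0.9905^0·0.1373^4 = -0.000355
d^2_{-1,1}(0.2754) = +0.055460 -0.000355 = +0.055105
|D^2_{-1,1}|² = |d^2_{-1,1}(β)|² = (+0.055105)² = 0.003037 (the z-rotation phases have unit modulus)

P=0.0030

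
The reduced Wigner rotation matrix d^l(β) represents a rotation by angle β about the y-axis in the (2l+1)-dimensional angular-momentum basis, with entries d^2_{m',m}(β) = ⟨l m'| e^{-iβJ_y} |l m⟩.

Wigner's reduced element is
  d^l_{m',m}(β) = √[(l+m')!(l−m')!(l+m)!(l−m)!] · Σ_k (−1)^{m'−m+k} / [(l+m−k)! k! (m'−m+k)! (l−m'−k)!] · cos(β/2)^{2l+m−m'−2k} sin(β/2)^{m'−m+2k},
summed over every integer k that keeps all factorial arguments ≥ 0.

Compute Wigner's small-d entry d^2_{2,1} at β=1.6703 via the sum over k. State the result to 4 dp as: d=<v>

d^2_{2,1}(β=1.6703) via Wigner's sum:
Half-angle: c=0.671066, s=0.741397. N=√(24·1·6·1)=12.000000
The bounds max(0,m−m')=0 and min(l+m,l−m')=0 give 1 term
  k=0: (−1)^1·12.0000/(6)·0.6711^3·0.7414^1 = -0.448103
d^2_{2,1}(1.6703) = -0.448103

d=-0.4481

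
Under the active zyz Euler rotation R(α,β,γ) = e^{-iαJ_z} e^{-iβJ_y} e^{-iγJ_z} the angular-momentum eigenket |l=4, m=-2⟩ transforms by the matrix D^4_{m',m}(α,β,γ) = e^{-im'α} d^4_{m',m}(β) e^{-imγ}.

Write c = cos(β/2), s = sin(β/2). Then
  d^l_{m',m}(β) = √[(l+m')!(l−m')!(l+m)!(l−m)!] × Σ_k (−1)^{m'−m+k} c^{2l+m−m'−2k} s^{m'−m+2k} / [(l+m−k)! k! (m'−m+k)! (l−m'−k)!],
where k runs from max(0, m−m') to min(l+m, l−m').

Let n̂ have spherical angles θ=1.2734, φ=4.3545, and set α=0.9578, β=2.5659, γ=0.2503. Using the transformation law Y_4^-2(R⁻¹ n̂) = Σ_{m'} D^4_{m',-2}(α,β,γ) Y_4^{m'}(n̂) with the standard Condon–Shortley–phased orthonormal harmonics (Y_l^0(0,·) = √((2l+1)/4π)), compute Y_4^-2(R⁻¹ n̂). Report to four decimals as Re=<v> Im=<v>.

Re=0.1369 Im=0.4075

Need the full column D^4_{m',-2} for m'=−4..4 at α=0.9578, β=2.5659, γ=0.2503.
cos(β/2)=0.283888, sin(β/2)=0.958858
d^4_{-4,-2}: single k=2 term ⇒ +0.002547;  D = -0.000946-0.002364i
d^4_{-3,-2}: k∈[1..2] ⇒ +0.000533 -0.018247 = -0.017713;  D = +0.017237+0.004080i
d^4_{-2,-2}: k∈[0..2] ⇒ +0.000042 -0.005775 +0.082356 = +0.076623;  D = -0.057332+0.050834i
d^4_{-1,-2}: k∈[0..2] ⇒ -0.000605 +0.034483 -0.262256 = -0.228378;  D = -0.025615-0.226937i
d^4_{0,-2}: k∈[0..2] ⇒ +0.004566 -0.138897 +0.594209 = +0.459878;  D = +0.403448+0.220719i
d^4_{1,-2}: k∈[0..2] ⇒ -0.022989 +0.393384 -0.897556 = -0.527160;  D = -0.473017+0.232708i
d^4_{2,-2}: k∈[0..2] ⇒ +0.082356 -0.751621 +0.714550 = +0.045284;  D = +0.007027-0.044736i
d^4_{3,-2}: k∈[0..1] ⇒ -0.208159 +0.791570 = +0.583411;  D = -0.419327-0.405627i
d^4_{4,-2}: single k=0 term ⇒ +0.331434;  D = -0.325531+0.062271i
Y_4^{m'}(θ=1.2734,φ=4.3545) and Σ D·Y over m':
  (-0.0009-0.0024i)·(+0.0513+0.3662i)  (+0.0172+0.0041i)·(+0.2818-0.1529i)  (-0.0573+0.0508i)·(+0.0921+0.0801i)  (-0.0256-0.2269i)·(+0.1114-0.2978i)  (+0.4034+0.2207i)·(+0.0721+0.0000i)  (-0.4730+0.2327i)·(-0.1114-0.2978i)  (+0.0070-0.0447i)·(+0.0921-0.0801i)  (-0.4193-0.4056i)·(-0.2818-0.1529i)  (-0.3255+0.0623i)·(+0.0513-0.3662i)
Y_4^-2(R⁻¹ n̂) = +0.136913+0.407495i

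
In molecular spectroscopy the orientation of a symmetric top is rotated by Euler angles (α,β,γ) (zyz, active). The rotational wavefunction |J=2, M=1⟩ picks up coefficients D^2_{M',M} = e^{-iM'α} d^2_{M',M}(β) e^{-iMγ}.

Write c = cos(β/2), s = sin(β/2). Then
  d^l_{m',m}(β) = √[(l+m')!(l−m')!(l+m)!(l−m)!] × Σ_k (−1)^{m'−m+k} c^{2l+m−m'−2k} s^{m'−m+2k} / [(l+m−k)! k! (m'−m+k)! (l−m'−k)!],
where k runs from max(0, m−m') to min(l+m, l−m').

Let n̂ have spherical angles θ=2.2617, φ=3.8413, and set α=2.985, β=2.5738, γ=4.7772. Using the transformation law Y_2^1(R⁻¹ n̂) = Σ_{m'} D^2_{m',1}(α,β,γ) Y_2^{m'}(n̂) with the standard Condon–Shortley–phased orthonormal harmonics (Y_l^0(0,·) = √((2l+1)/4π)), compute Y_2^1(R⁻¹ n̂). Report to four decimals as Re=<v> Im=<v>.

Re=0.3664 Im=0.0282

Need the full column D^2_{m',1} for m'=−2..2 at α=2.985, β=2.5738, γ=4.7772.
cos(β/2)=0.280098, sin(β/2)=0.959971
d^2_{-2,1}: single k=3 term ⇒ +0.495581;  D = +0.182899+0.460596i
d^2_{-1,1}: k∈[2..3] ⇒ +0.216899 -0.849245 = -0.632346;  D = +0.138863+0.616910i
d^2_{0,1}: k∈[1..2] ⇒ +0.051673 -0.606961 = -0.555288;  D = -0.035964-0.554122i
d^2_{1,1}: k∈[0..1] ⇒ +0.006155 -0.216899 = -0.210744;  D = -0.019315+0.209857i
d^2_{2,1}: single k=0 term ⇒ -0.042191;  D = +0.010372-0.040896i
Y_2^{m'}(θ=2.2617,φ=3.8413) and Σ D·Y over m':
  (+0.1829+0.4606i)·(+0.0391-0.2261i)  (+0.1389+0.6169i)·(+0.2902-0.2443i)  (-0.0360-0.5541i)·(+0.0688+0.0000i)  (-0.0193+0.2099i)·(-0.2902-0.2443i)  (+0.0104-0.0409i)·(+0.0391+0.2261i)
Y_2^1(R⁻¹ n̂) = +0.366369+0.028224i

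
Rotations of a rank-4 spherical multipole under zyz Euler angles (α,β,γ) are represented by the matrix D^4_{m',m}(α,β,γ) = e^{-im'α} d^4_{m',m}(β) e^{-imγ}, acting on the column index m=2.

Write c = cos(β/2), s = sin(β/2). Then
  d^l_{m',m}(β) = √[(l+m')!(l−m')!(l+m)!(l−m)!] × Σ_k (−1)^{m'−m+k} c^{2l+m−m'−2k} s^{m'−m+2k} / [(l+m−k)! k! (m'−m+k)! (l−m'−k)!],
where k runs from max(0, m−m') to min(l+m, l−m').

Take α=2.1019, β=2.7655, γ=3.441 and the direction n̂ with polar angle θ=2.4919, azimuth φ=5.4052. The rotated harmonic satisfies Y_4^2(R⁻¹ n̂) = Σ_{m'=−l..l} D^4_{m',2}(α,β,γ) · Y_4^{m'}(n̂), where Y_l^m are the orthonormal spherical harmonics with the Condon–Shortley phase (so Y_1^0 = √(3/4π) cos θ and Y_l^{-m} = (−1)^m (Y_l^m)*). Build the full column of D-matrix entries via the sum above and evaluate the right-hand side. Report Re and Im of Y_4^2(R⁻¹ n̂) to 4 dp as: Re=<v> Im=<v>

Need the full column D^4_{m',2} for m'=−4..4 at α=2.1019, β=2.7655, γ=3.441.
cos(β/2)=0.186940, sin(β/2)=0.982371
d^4_{-4,2}: single k=6 term ⇒ +0.166203;  D = +0.007509+0.166033i
d^4_{-3,2}: k∈[5..6] ⇒ +0.067092 -0.617584 = -0.550492;  D = -0.461579+0.299977i
d^4_{-2,2}: k∈[4..6] ⇒ +0.017061 -0.376912 +0.867372 = +0.507521;  D = -0.453999-0.226855i
d^4_{-1,2}: k∈[3..5] ⇒ +0.003061 -0.126792 +0.700274 = +0.576543;  D = +0.039009+0.575222i
d^4_{0,2}: k∈[2..4] ⇒ +0.000391 -0.028774 +0.297975 = +0.269592;  D = +0.222684-0.151959i
d^4_{1,2}: k∈[1..3] ⇒ +0.000033 -0.004591 +0.084528 = +0.079970;  D = -0.072323-0.034126i
d^4_{2,2}: k∈[0..2] ⇒ +0.000001 -0.000494 +0.017061 = +0.016568;  D = +0.001493+0.016501i
d^4_{3,2}: k∈[0..1] ⇒ -0.000029 +0.002430 = +0.002400;  D = +0.001952-0.001397i
d^4_{4,2}: single k=0 term ⇒ +0.000218;  D = -0.000199-0.000089i
Y_4^{m'}(θ=2.4919,φ=5.4052) and Σ D·Y over m':
  (+0.0075+0.1660i)·(-0.0552-0.0215i)  (-0.4616+0.3000i)·(+0.1928-0.1073i)  (-0.4540-0.2269i)·(-0.0775+0.4137i)  (+0.0390+0.5752i)·(-0.2093-0.2522i)  (+0.2227-0.1520i)·(-0.2064+0.0000i)  (-0.0723-0.0341i)·(+0.2093-0.2522i)  (+0.0015+0.0165i)·(-0.0775-0.4137i)  (+0.0020-0.0014i)·(-0.1928-0.1073i)  (-0.0002-0.0001i)·(-0.0552+0.0215i)
Y_4^2(R⁻¹ n̂) = +0.148761-0.161873i

Re=0.1488 Im=-0.1619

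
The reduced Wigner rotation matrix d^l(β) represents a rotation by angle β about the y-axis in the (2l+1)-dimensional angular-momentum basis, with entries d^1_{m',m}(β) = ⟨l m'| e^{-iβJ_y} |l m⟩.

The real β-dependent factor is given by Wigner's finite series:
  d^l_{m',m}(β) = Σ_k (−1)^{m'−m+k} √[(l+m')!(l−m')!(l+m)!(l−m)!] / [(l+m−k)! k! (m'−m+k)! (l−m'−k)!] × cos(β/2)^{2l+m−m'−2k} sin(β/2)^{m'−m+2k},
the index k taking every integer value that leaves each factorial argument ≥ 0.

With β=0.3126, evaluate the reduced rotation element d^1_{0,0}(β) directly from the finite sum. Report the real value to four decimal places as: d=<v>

d^1_{0,0}(β=0.3126) via Wigner's sum:
With c≡cos(β/2)=0.987810 and s≡sin(β/2)=0.155664, N=[1·1·1·1]^{1/2}=1.000000
The bounds max(0,m−m')=0 and min(l+m,l−m')=1 give 2 terms
  k=0: (−1)^0·1.0000/(1)·0.9878^2·0.1557^0 = +0.975769
  k=1: (−1)^1·1.0000/(1)·0.9878^0·0.1557^2 = -0.024231
d^1_{0,0}(0.3126) = +0.975769 -0.024231 = +0.951537

d=0.9515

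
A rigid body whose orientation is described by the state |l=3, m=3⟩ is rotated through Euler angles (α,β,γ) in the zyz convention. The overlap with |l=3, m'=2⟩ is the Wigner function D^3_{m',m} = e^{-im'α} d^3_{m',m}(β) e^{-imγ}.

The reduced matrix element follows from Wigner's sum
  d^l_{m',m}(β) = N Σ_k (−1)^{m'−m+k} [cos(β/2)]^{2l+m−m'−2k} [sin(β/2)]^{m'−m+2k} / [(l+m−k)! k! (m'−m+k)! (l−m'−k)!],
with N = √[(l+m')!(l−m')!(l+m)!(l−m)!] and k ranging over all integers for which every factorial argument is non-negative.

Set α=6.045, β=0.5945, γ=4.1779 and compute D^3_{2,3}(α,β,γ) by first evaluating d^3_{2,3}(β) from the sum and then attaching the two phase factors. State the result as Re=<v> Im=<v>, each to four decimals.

D^3_{2,3}(6.045,0.5945,4.1779) = e^{-i·2·6.045}·d^3_{2,3}(0.5945)·e^{-i·3·4.1779}. Compute d first:
With c≡cos(β/2)=0.956146 and s≡sin(β/2)=0.292892, N=[120·1·720·1]^{1/2}=293.938769
k∈{1} keeps every argument non-negative
  k=1: (−1)^0·293.9388/(120)·0.9561^5·0.2929^1 = +0.573328
d^3_{2,3}(0.5945) = +0.573328
Phases: e^{-i·(2)·6.045}=+0.888665+0.458557i, e^{-i·(3)·4.1779}=+0.999466+0.032665i ⇒ D=+0.500637+0.279406i

Re=0.5006 Im=0.2794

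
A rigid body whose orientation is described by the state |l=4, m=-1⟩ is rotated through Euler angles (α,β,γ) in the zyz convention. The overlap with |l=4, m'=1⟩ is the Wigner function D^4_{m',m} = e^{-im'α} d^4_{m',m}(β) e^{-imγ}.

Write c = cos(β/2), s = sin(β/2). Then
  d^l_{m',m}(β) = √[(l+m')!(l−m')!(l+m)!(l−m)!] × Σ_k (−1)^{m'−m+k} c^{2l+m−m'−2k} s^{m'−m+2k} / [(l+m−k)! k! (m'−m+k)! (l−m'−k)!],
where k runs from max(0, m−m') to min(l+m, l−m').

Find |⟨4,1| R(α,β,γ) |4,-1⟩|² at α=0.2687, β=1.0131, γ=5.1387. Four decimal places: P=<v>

P=0.0515

First d^4_{1,-1}(β=1.0131), then the phase factors e^{-i(1)α} and e^{-i(-1)γ}:
Half-angle: c=0.874424, s=0.485163. N=√(120·6·6·120)=720.000000
The bounds max(0,m−m')=0 and min(l+m,l−m')=3 give 4 terms
  k=0: (−1)^2·720.0000/(72)·0.8744^6·0.4852^2 = +1.052221
  k=1: (−1)^3·720.0000/(24)·0.8744^4·0.4852^4 = -0.971764
  k=2: (−1)^4·720.0000/(48)·0.8744^2·0.4852^6 = +0.149576
  k=3: (−1)^5·720.0000/(720)·0.8744^0·0.4852^8 = -0.003070
d^4_{1,-1}(1.0131) = +1.052221 -0.971764 +0.149576 -0.003070 = +0.226964
|D^4_{1,-1}|² = |d^4_{1,-1}(β)|² = (+0.226964)² = 0.051513 (the z-rotation phases have unit modulus)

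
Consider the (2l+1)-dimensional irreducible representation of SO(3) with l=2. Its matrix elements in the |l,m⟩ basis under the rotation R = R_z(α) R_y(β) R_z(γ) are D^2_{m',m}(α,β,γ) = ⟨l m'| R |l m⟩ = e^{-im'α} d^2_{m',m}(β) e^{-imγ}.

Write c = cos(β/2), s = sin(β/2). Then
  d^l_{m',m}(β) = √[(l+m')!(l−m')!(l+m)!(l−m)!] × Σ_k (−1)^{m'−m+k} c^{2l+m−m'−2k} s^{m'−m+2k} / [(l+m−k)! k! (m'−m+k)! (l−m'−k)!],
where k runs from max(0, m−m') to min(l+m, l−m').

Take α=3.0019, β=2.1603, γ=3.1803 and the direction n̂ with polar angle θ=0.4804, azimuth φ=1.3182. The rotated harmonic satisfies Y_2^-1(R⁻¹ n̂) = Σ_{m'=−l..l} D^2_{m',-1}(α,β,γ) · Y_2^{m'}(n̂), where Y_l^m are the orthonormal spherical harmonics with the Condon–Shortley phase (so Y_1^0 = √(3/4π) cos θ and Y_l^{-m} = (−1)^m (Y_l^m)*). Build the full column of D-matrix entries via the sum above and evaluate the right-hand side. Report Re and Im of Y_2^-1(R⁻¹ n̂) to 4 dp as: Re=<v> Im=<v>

Re=-0.3006 Im=0.1788

Need the full column D^2_{m',-1} for m'=−2..2 at α=3.0019, β=2.1603, γ=3.1803.
cos(β/2)=0.471196, sin(β/2)=0.882028
d^2_{-2,-1}: single k=1 term ⇒ +0.184551;  D = -0.179232+0.043990i
d^2_{-1,-1}: k∈[0..1] ⇒ +0.049295 -0.518191 = -0.468895;  D = -0.466507+0.047271i
d^2_{0,-1}: k∈[0..1] ⇒ -0.226029 +0.792000 = +0.565971;  D = -0.565547-0.021902i
d^2_{1,-1}: k∈[0..1] ⇒ +0.518191 -0.605244 = -0.087053;  D = -0.085671-0.015448i
d^2_{2,-1}: single k=0 term ⇒ -0.646665;  D = +0.614224+0.202248i
Y_2^{m'}(θ=0.4804,φ=1.3182) and Σ D·Y over m':
  (-0.1792+0.0440i)·(-0.0722-0.0399i)  (-0.4665+0.0473i)·(+0.0791-0.3066i)  (-0.5655-0.0219i)·(+0.4287+0.0000i)  (-0.0857-0.0154i)·(-0.0791-0.3066i)  (+0.6142+0.2022i)·(-0.0722+0.0399i)
Y_2^-1(R⁻¹ n̂) = -0.300556+0.178754i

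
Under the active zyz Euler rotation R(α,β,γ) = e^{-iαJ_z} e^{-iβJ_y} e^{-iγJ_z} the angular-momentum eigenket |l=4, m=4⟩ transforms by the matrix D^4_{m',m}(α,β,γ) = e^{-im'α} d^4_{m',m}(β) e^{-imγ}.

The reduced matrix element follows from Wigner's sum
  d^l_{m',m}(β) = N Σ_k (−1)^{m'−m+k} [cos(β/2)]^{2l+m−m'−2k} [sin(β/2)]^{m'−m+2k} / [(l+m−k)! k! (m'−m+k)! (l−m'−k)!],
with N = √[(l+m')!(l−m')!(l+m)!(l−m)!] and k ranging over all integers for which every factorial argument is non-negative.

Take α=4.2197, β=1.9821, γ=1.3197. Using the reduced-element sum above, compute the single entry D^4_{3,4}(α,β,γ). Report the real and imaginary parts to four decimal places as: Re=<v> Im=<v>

D^4_{3,4}(4.2197,1.9821,1.3197) = e^{-i·3·4.2197}·d^4_{3,4}(1.9821)·e^{-i·4·1.3197}. Compute d first:
With c≡cos(β/2)=0.547812 and s≡sin(β/2)=0.836602, N=[5040·1·40320·1]^{1/2}=14255.272709
k: max(0,(4)−(3))=1 … min(4+(4),4−(3))=1
  k=1: (−1)^0·14255.2727/(5040)·0.5478^7·0.8366^1 = +0.035033
d^4_{3,4}(1.9821) = +0.035033
Phases: e^{-i·(3)·4.2197}=+0.995704-0.092597i, e^{-i·(4)·1.3197}=+0.536607+0.843832i ⇒ D=+0.021456+0.027695i

Re=0.0215 Im=0.0277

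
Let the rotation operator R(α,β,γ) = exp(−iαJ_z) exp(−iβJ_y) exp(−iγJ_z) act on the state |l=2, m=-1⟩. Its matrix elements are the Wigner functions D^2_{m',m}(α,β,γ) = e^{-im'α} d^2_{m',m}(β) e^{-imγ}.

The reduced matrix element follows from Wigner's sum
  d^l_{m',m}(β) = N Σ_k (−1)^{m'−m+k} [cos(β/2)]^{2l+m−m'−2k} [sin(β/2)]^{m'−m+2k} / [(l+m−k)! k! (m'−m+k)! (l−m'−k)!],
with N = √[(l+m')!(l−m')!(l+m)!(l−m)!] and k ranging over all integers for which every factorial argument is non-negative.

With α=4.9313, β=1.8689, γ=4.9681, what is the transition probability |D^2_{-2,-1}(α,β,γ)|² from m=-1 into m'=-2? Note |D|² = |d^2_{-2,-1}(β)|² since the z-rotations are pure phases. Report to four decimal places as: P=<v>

Split into d^2_{-2,-1}(β=1.8689) × two z-phases.
c=cos(1.8689/2)=0.594261, s=sin(1.8689/2)=0.804272; N=√[1·24·1·6]=12.000000
k: max(0,(-1)−(-2))=1 … min(2+(-1),2−(-2))=1
  k=1: (−1)^0·12.0000/(6)·0.5943^3·0.8043^1 = +0.337571
d^2_{-2,-1}(1.8689) = +0.337571
|D^2_{-2,-1}|² = |d^2_{-2,-1}(β)|² = (+0.337571)² = 0.113954 (the z-rotation phases have unit modulus)

P=0.1140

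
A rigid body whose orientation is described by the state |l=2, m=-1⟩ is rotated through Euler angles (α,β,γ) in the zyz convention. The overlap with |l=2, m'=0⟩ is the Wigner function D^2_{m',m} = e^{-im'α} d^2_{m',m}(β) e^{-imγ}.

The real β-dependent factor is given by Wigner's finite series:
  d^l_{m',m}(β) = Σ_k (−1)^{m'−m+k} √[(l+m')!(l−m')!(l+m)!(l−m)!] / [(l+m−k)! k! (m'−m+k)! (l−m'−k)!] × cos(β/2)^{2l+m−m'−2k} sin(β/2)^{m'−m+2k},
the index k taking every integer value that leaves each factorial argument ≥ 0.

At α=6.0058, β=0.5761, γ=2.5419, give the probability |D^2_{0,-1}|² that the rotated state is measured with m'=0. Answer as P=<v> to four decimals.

P=0.3130

Split into d^2_{0,-1}(β=0.5761) × two z-phases.
c=cos(0.5761/2)=0.958800, s=sin(0.5761/2)=0.284083; N=√[2·2·1·6]=4.898979
Admissible k: 0..1 (factorial args all ≥0)
  k=0: (−1)^1·4.8990/(2)·0.9588^3·0.2841^1 = -0.613345
  k=1: (−1)^2·4.8990/(2)·0.9588^1·0.2841^3 = +0.053844
d^2_{0,-1}(0.5761) = -0.613345 +0.053844 = -0.559500
|D^2_{0,-1}|² = |d^2_{0,-1}(β)|² = (-0.559500)² = 0.313041 (the z-rotation phases have unit modulus)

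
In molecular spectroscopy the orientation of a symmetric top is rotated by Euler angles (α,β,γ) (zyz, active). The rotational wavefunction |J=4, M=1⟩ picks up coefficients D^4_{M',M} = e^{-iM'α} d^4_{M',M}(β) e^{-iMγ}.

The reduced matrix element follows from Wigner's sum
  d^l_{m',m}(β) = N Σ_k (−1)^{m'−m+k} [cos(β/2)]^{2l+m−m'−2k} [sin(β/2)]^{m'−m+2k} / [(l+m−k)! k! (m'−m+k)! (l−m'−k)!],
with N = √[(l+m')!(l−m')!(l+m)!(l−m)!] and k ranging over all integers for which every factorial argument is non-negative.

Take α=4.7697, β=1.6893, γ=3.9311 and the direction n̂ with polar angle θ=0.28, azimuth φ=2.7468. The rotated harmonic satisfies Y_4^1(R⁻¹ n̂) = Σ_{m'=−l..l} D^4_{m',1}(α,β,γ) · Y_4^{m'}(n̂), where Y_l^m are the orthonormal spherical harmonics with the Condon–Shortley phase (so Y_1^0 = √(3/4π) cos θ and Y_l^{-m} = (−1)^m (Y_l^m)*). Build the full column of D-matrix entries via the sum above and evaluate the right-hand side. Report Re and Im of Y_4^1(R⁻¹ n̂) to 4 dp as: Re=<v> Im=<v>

Need the full column D^4_{m',1} for m'=−4..4 at α=4.7697, β=1.6893, γ=3.9311.
cos(β/2)=0.663993, sin(β/2)=0.747739
d^4_{-4,1}: single k=5 term ⇒ +0.512076;  D = -0.433787+0.272122i
d^4_{-3,1}: k∈[4..5] ⇒ +0.803846 -0.611641 = +0.192205;  D = -0.111298-0.156702i
d^4_{-2,1}: k∈[3..5] ⇒ +0.763101 -1.451598 +0.368171 = -0.320326;  D = -0.250104+0.200142i
d^4_{-1,1}: k∈[2..5] ⇒ +0.479160 -1.822951 +1.155893 -0.097724 = -0.285621;  D = -0.190939-0.212418i
d^4_{0,1}: k∈[1..4] ⇒ +0.190287 -1.447883 +1.836142 -0.388086 = +0.190460;  D = -0.134121+0.135228i
d^4_{1,1}: k∈[0..3] ⇒ +0.037784 -0.718741 +1.822951 -0.770595 = +0.371399;  D = -0.278243-0.246003i
d^4_{2,1}: k∈[0..2] ⇒ -0.180522 +1.144652 -0.967732 = -0.003602;  D = -0.002227+0.002831i
d^4_{3,1}: k∈[0..1] ⇒ +0.380322 -0.803846 = -0.423524;  D = -0.347297-0.242399i
d^4_{4,1}: single k=0 term ⇒ -0.403795;  D = +0.211762-0.343813i
Y_4^{m'}(θ=0.28,φ=2.7468) and Σ D·Y over m':
  (-0.4338+0.2721i)·(-0.0000+0.0026i)  (-0.1113-0.1567i)·(-0.0096-0.0235i)  (-0.2501+0.2001i)·(+0.0983+0.0991i)  (-0.1909-0.2124i)·(-0.4019-0.1675i)  (-0.1341+0.1352i)·(+0.5447+0.0000i)  (-0.2782-0.2460i)·(+0.4019-0.1675i)  (-0.0022+0.0028i)·(+0.0983-0.0991i)  (-0.3473-0.2424i)·(+0.0096-0.0235i)  (+0.2118-0.3438i)·(-0.0000-0.0026i)
Y_4^1(R⁻¹ n̂) = -0.242521+0.142417i

Re=-0.2425 Im=0.1424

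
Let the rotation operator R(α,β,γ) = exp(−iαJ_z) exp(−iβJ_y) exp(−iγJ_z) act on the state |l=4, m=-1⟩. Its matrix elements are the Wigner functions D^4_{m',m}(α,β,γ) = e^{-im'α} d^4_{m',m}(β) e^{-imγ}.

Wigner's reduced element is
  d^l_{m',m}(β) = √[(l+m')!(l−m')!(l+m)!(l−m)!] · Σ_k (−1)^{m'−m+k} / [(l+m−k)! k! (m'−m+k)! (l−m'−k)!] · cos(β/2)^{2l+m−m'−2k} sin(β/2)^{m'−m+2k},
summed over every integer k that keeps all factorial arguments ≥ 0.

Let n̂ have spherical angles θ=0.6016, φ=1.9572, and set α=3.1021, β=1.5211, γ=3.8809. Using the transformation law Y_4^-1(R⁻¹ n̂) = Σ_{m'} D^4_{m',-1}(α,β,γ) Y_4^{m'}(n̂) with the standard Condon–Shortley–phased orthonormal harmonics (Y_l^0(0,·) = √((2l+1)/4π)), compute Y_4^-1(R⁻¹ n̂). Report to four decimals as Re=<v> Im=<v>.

Re=-0.3041 Im=-0.0533

Need the full column D^4_{m',-1} for m'=−4..4 at α=3.1021, β=1.5211, γ=3.8809.
cos(β/2)=0.724457, sin(β/2)=0.689320
d^4_{-4,-1}: single k=3 term ⇒ +0.489125;  D = -0.408776-0.268599i
d^4_{-3,-1}: k∈[2..3] ⇒ +0.545240 -0.822722 = -0.277482;  D = -0.225703-0.161414i
d^4_{-2,-1}: k∈[1..3] ⇒ +0.306299 -1.386539 +0.836869 = -0.243371;  D = +0.192213+0.149277i
d^4_{-1,-1}: k∈[0..3] ⇒ +0.075875 -1.030407 +1.865758 -0.563055 = +0.348172;  D = +0.266338+0.224249i
d^4_{0,-1}: k∈[0..3] ⇒ -0.322867 +1.753848 -1.587846 +0.239593 = +0.082727;  D = -0.061130-0.055740i
d^4_{1,-1}: k∈[0..3] ⇒ +0.686938 -1.865758 +0.844582 -0.050976 = -0.385214;  D = -0.274179-0.270584i
d^4_{2,-1}: k∈[0..2] ⇒ -0.924359 +1.255303 -0.227298 = +0.103646;  D = -0.070839-0.075660i
d^4_{3,-1}: k∈[0..1] ⇒ +0.822722 -0.446911 = +0.375811;  D = +0.245823+0.284262i
d^4_{4,-1}: single k=0 term ⇒ -0.442829;  D = +0.276210+0.346129i
Y_4^{m'}(θ=0.6016,φ=1.9572) and Σ D·Y over m':
  (-0.4088-0.2686i)·(+0.0011-0.0454i)  (-0.2257-0.1614i)·(+0.1714+0.0748i)  (+0.1922+0.1493i)·(-0.2883+0.2811i)  (+0.2663+0.2242i)·(-0.1462-0.3594i)  (-0.0611-0.0557i)·(-0.1292+0.0000i)  (-0.2742-0.2706i)·(+0.1462-0.3594i)  (-0.0708-0.0757i)·(-0.2883-0.2811i)  (+0.2458+0.2843i)·(-0.1714+0.0748i)  (+0.2762+0.3461i)·(+0.0011+0.0454i)
Y_4^-1(R⁻¹ n̂) = -0.304107-0.053338i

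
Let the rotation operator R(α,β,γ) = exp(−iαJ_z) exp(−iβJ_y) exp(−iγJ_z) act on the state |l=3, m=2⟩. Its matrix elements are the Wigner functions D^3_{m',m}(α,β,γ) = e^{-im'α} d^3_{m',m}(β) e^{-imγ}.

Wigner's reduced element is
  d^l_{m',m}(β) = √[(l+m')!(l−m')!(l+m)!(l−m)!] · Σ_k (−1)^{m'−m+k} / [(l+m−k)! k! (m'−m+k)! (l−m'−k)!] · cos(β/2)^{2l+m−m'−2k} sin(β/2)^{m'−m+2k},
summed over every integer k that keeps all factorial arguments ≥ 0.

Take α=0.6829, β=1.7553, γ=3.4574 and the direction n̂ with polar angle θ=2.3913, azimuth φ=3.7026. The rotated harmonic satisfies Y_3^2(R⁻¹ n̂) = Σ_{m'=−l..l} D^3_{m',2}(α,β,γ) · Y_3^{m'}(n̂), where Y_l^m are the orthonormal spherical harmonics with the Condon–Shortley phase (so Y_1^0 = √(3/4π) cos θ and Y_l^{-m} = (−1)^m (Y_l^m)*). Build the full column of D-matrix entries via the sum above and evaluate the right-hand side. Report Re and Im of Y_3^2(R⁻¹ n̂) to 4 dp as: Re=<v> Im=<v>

Need the full column D^3_{m',2} for m'=−3..3 at α=0.6829, β=1.7553, γ=3.4574.
cos(β/2)=0.638961, sin(β/2)=0.769239
d^3_{-3,2}: single k=5 term ⇒ +0.421558;  D = +0.064543+0.416588i
d^3_{-2,2}: k∈[4..5] ⇒ +0.714767 -0.207190 = +0.507577;  D = +0.376813+0.340067i
d^3_{-1,2}: k∈[3..4] ⇒ +0.750995 -0.544229 = +0.206766;  D = +0.206494+0.010599i
d^3_{0,2}: k∈[2..3] ⇒ +0.540232 -0.782988 = -0.242756;  D = -0.195922+0.143335i
d^3_{1,2}: k∈[1..2] ⇒ +0.259079 -0.750995 = -0.491916;  D = -0.124693+0.475850i
d^3_{2,2}: k∈[0..1] ⇒ +0.068053 -0.493162 = -0.425109;  D = +0.175908+0.387007i
d^3_{3,2}: single k=0 term ⇒ -0.200682;  D = +0.179707+0.089322i
Y_3^{m'}(θ=2.3913,φ=3.7026) and Σ D·Y over m':
  (+0.0645+0.4166i)·(+0.0148+0.1314i)  (+0.3768+0.3401i)·(-0.1508+0.3131i)  (+0.2065+0.0106i)·(-0.3126+0.1964i)  (-0.1959+0.1433i)·(+0.0886+0.0000i)  (-0.1247+0.4758i)·(+0.3126+0.1964i)  (+0.1759+0.3870i)·(-0.1508-0.3131i)  (+0.1797+0.0893i)·(-0.0148+0.1314i)
Y_3^2(R⁻¹ n̂) = -0.353288+0.164428i

Re=-0.3533 Im=0.1644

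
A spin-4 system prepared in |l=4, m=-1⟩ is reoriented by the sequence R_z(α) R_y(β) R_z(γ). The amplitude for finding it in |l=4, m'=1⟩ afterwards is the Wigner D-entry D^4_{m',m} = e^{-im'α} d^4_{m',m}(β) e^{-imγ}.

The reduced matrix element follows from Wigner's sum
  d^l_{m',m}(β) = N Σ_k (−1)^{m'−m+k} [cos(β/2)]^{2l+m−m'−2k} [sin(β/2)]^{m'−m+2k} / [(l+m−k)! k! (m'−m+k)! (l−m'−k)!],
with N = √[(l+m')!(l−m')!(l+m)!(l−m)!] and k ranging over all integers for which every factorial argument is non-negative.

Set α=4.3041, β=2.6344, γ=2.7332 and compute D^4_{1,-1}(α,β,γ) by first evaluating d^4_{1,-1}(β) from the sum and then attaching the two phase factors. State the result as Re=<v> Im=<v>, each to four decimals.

Re=0.0000 Im=0.0962

Split into d^4_{1,-1}(β=2.6344) × two z-phases.
c=cos(2.6344/2)=0.250887, s=sin(2.6344/2)=0.968016; N=√[120·6·6·120]=720.000000
The bounds max(0,m−m')=0 and min(l+m,l−m')=3 give 4 terms
  k=0: (−1)^2·720.0000/(72)·0.2509^6·0.9680^2 = +0.002337
  k=1: (−1)^3·720.0000/(24)·0.2509^4·0.9680^4 = -0.104367
  k=2: (−1)^4·720.0000/(48)·0.2509^2·0.9680^6 = +0.776861
  k=3: (−1)^5·720.0000/(720)·0.2509^0·0.9680^8 = -0.771013
d^4_{1,-1}(2.6344) = +0.002337 -0.104367 +0.776861 -0.771013 = -0.096182
D = (-0.397040+0.917802i)·(-0.096182)·(-0.917760+0.397135i) = +0.000010+0.096182i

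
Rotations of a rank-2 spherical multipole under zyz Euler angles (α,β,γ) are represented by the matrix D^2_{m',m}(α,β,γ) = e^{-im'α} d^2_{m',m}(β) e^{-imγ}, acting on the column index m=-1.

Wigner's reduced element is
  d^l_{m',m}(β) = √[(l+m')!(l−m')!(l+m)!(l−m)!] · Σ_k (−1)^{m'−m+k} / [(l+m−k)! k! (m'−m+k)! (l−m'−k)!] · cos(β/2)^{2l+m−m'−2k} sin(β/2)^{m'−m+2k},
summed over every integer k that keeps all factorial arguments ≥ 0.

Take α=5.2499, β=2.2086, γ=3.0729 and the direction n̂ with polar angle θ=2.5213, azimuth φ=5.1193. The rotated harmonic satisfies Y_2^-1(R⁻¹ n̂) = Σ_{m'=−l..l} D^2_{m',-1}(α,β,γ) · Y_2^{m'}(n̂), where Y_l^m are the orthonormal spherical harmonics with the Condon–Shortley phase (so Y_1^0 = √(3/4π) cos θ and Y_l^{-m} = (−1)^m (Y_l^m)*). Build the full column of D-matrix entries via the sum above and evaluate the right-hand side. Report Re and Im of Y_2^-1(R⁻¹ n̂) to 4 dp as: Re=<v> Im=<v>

Need the full column D^2_{m',-1} for m'=−2..2 at α=5.2499, β=2.2086, γ=3.0729.
cos(β/2)=0.449760, sin(β/2)=0.893150
d^2_{-2,-1}: single k=1 term ⇒ +0.162516;  D = +0.086940+0.137305i
d^2_{-1,-1}: k∈[0..1] ⇒ +0.040919 -0.484095 = -0.443176;  D = +0.200242-0.395359i
d^2_{0,-1}: k∈[0..1] ⇒ -0.199041 +0.784926 = +0.585886;  D = -0.584504+0.040214i
d^2_{1,-1}: k∈[0..1] ⇒ +0.484095 -0.636351 = -0.152256;  D = +0.086748+0.125126i
d^2_{2,-1}: single k=0 term ⇒ -0.640890;  D = -0.265467+0.583324i
Y_2^{m'}(θ=2.5213,φ=5.1193) and Σ D·Y over m':
  (+0.0869+0.1373i)·(-0.0896+0.0949i)  (+0.2002-0.3954i)·(-0.1446-0.3356i)  (-0.5845+0.0402i)·(+0.3111+0.0000i)  (+0.0867+0.1251i)·(+0.1446-0.3356i)  (-0.2655+0.5833i)·(-0.0896-0.0949i)
Y_2^-1(R⁻¹ n̂) = -0.230613-0.039677i

Re=-0.2306 Im=-0.0397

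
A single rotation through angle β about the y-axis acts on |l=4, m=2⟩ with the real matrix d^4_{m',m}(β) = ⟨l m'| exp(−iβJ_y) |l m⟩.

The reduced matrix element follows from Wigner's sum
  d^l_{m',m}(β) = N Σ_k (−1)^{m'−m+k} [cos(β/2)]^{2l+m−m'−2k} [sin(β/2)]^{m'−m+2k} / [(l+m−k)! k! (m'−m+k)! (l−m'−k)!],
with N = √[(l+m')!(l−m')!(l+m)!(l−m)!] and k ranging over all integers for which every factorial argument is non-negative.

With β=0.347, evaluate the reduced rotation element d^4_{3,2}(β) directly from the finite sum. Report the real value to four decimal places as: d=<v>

d=-0.5275

d^4_{3,2}(β=0.347) via Wigner's sum:
With c≡cos(β/2)=0.984987 and s≡sin(β/2)=0.172631, N=[5040·1·720·2]^{1/2}=2693.993318
k: max(0,(2)−(3))=0 … min(4+(2),4−(3))=1
  k=0: (−1)^1·2693.9933/(720)·0.9850^7·0.1726^1 = -0.581025
  k=1: (−1)^2·2693.9933/(240)·0.9850^5·0.1726^3 = +0.053542
d^4_{3,2}(0.347) = -0.581025 +0.053542 = -0.527483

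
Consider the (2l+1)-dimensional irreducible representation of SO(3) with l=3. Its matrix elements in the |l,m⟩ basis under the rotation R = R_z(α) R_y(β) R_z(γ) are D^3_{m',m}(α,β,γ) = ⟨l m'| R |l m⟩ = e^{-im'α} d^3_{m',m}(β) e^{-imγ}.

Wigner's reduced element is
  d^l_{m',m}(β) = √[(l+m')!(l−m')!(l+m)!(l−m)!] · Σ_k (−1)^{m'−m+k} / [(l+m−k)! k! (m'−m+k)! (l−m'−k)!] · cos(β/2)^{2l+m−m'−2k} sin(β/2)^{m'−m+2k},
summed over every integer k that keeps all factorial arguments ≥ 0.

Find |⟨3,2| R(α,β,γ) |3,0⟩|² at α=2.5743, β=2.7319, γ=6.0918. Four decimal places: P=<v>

Split into d^3_{2,0}(β=2.7319) × two z-phases.
Half-angle: c=0.203417, s=0.979092. N=√(120·1·6·6)=65.726707
Admissible k: 0..1 (factorial args all ≥0)
  k=0: (−1)^2·65.7267/(12)·0.2034^4·0.9791^2 = +0.008990
  k=1: (−1)^3·65.7267/(12)·0.2034^2·0.9791^4 = -0.208271
d^3_{2,0}(2.7319) = +0.008990 -0.208271 = -0.199281
|D^3_{2,0}|² = |d^3_{2,0}(β)|² = (-0.199281)² = 0.039713 (the z-rotation phases have unit modulus)

P=0.0397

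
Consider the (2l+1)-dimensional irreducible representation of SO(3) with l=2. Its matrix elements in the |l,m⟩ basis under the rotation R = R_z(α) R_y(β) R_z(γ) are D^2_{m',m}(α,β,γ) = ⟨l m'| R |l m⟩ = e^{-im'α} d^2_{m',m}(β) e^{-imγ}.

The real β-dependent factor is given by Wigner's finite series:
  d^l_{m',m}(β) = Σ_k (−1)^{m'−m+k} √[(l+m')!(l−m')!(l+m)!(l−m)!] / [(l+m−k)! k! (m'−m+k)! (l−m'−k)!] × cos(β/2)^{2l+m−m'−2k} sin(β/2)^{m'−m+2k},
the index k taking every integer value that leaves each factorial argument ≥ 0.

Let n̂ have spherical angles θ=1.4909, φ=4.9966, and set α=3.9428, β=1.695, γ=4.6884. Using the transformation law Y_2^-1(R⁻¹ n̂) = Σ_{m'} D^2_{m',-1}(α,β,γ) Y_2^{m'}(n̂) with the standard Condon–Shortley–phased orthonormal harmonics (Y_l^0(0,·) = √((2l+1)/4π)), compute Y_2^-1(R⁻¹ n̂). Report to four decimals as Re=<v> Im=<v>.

Re=-0.3193 Im=0.0596

Need the full column D^2_{m',-1} for m'=−2..2 at α=3.9428, β=1.695, γ=4.6884.
cos(β/2)=0.661859, sin(β/2)=0.749628
d^2_{-2,-1}: single k=1 term ⇒ +0.434683;  D = +0.434671+0.003316i
d^2_{-1,-1}: k∈[0..1] ⇒ +0.191895 -0.738489 = -0.546595;  D = +0.383327-0.389649i
d^2_{0,-1}: k∈[0..1] ⇒ -0.532376 +0.682934 = +0.150558;  D = -0.003611-0.150515i
d^2_{1,-1}: k∈[0..1] ⇒ +0.738489 -0.315779 = +0.422710;  D = +0.310557+0.286772i
d^2_{2,-1}: single k=0 term ⇒ -0.557613;  D = +0.556752-0.030991i
Y_2^{m'}(θ=1.4909,φ=4.9966) and Σ D·Y over m':
  (+0.4347+0.0033i)·(-0.3235+0.2066i)  (+0.3833-0.3896i)·(+0.0172+0.0590i)  (-0.0036-0.1505i)·(-0.3094+0.0000i)  (+0.3106+0.2868i)·(-0.0172+0.0590i)  (+0.5568-0.0310i)·(-0.3235-0.2066i)
Y_2^-1(R⁻¹ n̂) = -0.319333+0.059572i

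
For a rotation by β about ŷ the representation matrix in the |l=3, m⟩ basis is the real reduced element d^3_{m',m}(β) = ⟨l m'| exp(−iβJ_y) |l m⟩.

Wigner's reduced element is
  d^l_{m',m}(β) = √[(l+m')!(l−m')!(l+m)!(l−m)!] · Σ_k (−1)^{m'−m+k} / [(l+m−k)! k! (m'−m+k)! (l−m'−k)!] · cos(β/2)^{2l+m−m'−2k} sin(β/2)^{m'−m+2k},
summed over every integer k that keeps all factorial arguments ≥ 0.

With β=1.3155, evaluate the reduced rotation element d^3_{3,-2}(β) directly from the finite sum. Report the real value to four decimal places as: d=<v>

d=-0.1655

d^3_{3,-2}(β=1.3155) via Wigner's sum:
Half-angle: c=0.791370, s=0.611338. N=√(720·1·1·120)=293.938769
k: max(0,(-2)−(3))=0 … min(3+(-2),3−(3))=0
  k=0: (−1)^5·293.9388/(120)·0.7914^1·0.6113^5 = -0.165524
d^3_{3,-2}(1.3155) = -0.165524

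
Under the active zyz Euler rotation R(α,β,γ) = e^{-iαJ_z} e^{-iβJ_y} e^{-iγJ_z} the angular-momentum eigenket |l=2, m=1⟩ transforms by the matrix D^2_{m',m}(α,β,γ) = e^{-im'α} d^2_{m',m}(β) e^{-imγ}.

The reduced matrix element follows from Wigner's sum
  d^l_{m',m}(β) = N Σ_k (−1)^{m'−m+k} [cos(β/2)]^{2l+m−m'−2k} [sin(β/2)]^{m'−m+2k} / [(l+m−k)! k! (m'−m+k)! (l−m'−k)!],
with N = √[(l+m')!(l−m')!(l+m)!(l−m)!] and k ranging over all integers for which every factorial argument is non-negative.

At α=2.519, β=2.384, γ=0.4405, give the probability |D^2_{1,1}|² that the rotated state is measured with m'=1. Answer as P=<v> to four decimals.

First d^2_{1,1}(β=2.384), then the phase factors e^{-i(1)α} and e^{-i(1)γ}:
With c≡cos(β/2)=0.369802 and s≡sin(β/2)=0.929110, N=[6·1·6·1]^{1/2}=6.000000
k∈{0,1} keeps every argument non-negative
  k=0: (−1)^0·6.0000/(6)·0.3698^4·0.9291^0 = +0.018702
  k=1: (−1)^1·6.0000/(2)·0.3698^2·0.9291^2 = -0.354157
d^2_{1,1}(2.384) = +0.018702 -0.354157 = -0.335455
|D^2_{1,1}|² = |d^2_{1,1}(β)|² = (-0.335455)² = 0.112530 (the z-rotation phases have unit modulus)

P=0.1125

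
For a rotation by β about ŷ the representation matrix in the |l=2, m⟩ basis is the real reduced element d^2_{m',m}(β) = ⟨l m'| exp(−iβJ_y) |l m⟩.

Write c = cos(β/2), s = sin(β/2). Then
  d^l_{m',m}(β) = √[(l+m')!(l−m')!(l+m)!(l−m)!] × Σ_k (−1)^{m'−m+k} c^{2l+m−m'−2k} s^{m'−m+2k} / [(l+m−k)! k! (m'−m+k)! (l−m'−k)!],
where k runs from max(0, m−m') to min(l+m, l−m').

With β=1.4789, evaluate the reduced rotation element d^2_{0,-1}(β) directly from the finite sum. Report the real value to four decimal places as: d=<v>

d=-0.1119

d^2_{0,-1}(β=1.4789) via Wigner's sum:
Half-angle: c=0.738839, s=0.673882. N=√(2·2·1·6)=4.898979
The bounds max(0,m−m')=0 and min(l+m,l−m')=1 give 2 terms
  k=0: (−1)^1·4.8990/(2)·0.7388^3·0.6739^1 = -0.665747
  k=1: (−1)^2·4.8990/(2)·0.7388^1·0.6739^3 = +0.553830
d^2_{0,-1}(1.4789) = -0.665747 +0.553830 = -0.111917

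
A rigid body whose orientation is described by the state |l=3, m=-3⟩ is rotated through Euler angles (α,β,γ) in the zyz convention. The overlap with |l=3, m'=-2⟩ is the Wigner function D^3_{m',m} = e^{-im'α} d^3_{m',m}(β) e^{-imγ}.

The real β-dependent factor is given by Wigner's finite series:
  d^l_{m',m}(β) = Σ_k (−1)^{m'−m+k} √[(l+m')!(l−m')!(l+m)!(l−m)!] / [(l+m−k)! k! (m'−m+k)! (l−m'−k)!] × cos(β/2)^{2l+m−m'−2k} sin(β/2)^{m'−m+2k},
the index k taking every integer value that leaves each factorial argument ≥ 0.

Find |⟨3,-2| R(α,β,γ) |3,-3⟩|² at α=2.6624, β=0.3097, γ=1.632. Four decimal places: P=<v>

P=0.1265

First d^3_{-2,-3}(β=0.3097), then the phase factors e^{-i(-2)α} and e^{-i(-3)γ}:
Half-angle: c=0.988035, s=0.154232. N=√(1·120·1·720)=293.938769
The bounds max(0,m−m')=0 and min(l+m,l−m')=0 give 1 term
  k=0: (−1)^1·293.9388/(120)·0.9880^5·0.1542^1 = -0.355722
d^3_{-2,-3}(0.3097) = -0.355722
|D^3_{-2,-3}|² = |d^3_{-2,-3}(β)|² = (-0.355722)² = 0.126538 (the z-rotation phases have unit modulus)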